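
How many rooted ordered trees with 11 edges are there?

58786

A rooted plane tree with 11 edges has 12 nodes, and the count is C_11.
C_11 = C(22,11)/12 = 705432/12 = 58786.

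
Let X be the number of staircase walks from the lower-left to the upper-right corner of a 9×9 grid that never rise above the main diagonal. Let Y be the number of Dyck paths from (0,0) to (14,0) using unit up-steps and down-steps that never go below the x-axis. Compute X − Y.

Sub-diagonal monotone paths from (0,0) to (9,9) biject with Dyck paths of semilength 9, giving C_9. So X = C_9 = 4862.
A Dyck path with 7 up-steps and 7 down-steps has semilength 7, so there are C_7 of them. So Y = C_7 = 429.
X − Y = 4862 − 429 = 4433.

4433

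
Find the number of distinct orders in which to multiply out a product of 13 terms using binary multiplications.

208012

Parenthesizations of m factors correspond to full binary trees with m leaves, counted by C_{m−1}; m = 13 gives C_12.
C_12 = C(24,12)/13 = 2704156/13 = 208012.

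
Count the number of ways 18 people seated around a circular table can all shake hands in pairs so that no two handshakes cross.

4862

With 18 = 2·9 people, non-crossing handshake pairings are non-crossing perfect matchings on a circle, counted by C_9.
C_9 = C(18,9)/10 = 48620/10 = 4862.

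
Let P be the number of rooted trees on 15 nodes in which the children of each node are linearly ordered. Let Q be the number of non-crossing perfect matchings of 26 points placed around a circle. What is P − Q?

A rooted plane tree on 15 nodes has 14 edges, and such trees are counted by C_14. So P = C_14 = 2674440.
Non-crossing perfect matchings of 2n points on a circle are counted by C_n; with 26 points, n = 13. So Q = C_13 = 742900.
P − Q = 2674440 − 742900 = 1931540.

1931540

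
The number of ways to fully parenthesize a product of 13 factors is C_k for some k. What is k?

Bracketing 13 factors into binary products is counted by C_{13−1} = C_12.

12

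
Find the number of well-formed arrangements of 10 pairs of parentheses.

Balanced strings of n pairs of brackets are counted by C_n; here n = 10.
C_10 = C(20,10)/11 = 184756/11 = 16796.

16796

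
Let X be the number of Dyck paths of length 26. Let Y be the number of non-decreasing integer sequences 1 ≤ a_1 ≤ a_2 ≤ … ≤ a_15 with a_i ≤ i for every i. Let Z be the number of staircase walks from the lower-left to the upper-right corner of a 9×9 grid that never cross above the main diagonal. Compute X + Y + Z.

10442607

Dyck paths of semilength n (length 2n) are counted by C_n; here n = 13. So X = C_13 = 742900.
Weakly increasing sequences with a_i ≤ i biject with Dyck paths of semilength 15, so there are C_15. So Y = C_15 = 9694845.
Sub-diagonal monotone paths from (0,0) to (9,9) biject with Dyck paths of semilength 9, giving C_9. So Z = C_9 = 4862.
X + Y + Z = 742900 + 9694845 + 4862 = 10442607.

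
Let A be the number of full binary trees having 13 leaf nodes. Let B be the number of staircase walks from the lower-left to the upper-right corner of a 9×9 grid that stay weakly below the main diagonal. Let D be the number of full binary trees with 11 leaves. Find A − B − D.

186354

A full binary tree with L leaves has L−1 internal nodes and is counted by C_{L−1}; L = 13 gives C_12. So A = C_12 = 208012.
Monotone paths in an n×n grid that stay weakly below the diagonal are counted by C_n; here n = 9. So B = C_9 = 4862.
A full binary tree with L leaves has L−1 internal nodes and is counted by C_{L−1}; L = 11 gives C_10. So D = C_10 = 16796.
A − B − D = 208012 − 4862 − 16796 = 186354.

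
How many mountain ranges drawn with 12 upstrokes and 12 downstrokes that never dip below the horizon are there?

208012

A Dyck path with 12 up-steps and 12 down-steps has semilength 12, so there are C_12 of them.
C_12 = C(24,12)/13 = 2704156/13 = 208012.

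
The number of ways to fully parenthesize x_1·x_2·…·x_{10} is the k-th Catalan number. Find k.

Parenthesizations of m factors correspond to full binary trees with m leaves, counted by C_{m−1}; m = 10 gives C_9.

9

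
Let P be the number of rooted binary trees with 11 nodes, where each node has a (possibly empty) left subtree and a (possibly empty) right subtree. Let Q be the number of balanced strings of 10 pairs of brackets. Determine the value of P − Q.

41990

Rooted binary trees with 11 nodes (each child slot possibly empty) number C_11. So P = C_11 = 58786.
With 10 pairs the number of balanced bracket strings is the Catalan number C_10. So Q = C_10 = 16796.
P − Q = 58786 − 16796 = 41990.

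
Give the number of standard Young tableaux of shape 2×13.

742900

Standard Young tableaux of shape 2×n are counted by C_n; here n = 13.
C_13 = 742900.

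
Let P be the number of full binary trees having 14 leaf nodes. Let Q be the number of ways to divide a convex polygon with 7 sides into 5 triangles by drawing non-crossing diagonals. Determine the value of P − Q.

Full binary trees with 14 leaves have 14−1 = 13 internal nodes, so there are C_13 of them. So P = C_13 = 742900.
Triangulations of a convex m-gon are counted by C_{m−2}; with m = 7 this is C_5. So Q = C_5 = 42.
P − Q = 742900 − 42 = 742858.

742858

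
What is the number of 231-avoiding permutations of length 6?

132

Permutations of [n] avoiding any single length-3 pattern are counted by C_n; here n = 6.
C_6 = C(12,6)/7 = 924/7 = 132.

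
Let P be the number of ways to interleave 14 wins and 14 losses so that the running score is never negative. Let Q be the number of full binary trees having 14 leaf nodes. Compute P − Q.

1931540

Reading a vote for the leader as '(' and for the other as ')' turns such a sequence into a balanced string of 14 pairs, so the count is C_14. So P = C_14 = 2674440.
Full binary trees with 14 leaves have 14−1 = 13 internal nodes, so there are C_13 of them. So Q = C_13 = 742900.
P − Q = 2674440 − 742900 = 1931540.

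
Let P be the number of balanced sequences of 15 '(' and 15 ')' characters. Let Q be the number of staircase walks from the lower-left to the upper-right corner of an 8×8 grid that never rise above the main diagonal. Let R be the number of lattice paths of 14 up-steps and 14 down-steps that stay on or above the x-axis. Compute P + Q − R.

With 15 pairs the number of balanced bracket strings is the Catalan number C_15. So P = C_15 = 9694845.
Sub-diagonal monotone paths from (0,0) to (8,8) biject with Dyck paths of semilength 8, giving C_8. So Q = C_8 = 1430.
Paths of 14 up- and 14 down-steps that never dip below the axis are Dyck paths; their count is C_14. So R = C_14 = 2674440.
P + Q − R = 9694845 + 1430 − 2674440 = 7021835.

7021835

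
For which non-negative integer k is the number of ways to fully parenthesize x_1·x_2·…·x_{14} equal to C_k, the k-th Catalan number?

13

Parenthesizations of m factors correspond to full binary trees with m leaves, counted by C_{m−1}; m = 14 gives C_13.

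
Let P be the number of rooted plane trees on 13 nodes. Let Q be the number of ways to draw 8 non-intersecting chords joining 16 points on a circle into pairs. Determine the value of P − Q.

206582

Rooted ordered (plane) trees on m nodes have m−1 edges and are counted by C_{m−1}; m = 13 gives C_12. So P = C_12 = 208012.
Non-crossing perfect matchings of 2n points on a circle are counted by C_n; with 16 points, n = 8. So Q = C_8 = 1430.
P − Q = 208012 − 1430 = 206582.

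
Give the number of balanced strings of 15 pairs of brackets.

9694845

With 15 pairs the number of balanced bracket strings is the Catalan number C_15.
C_15 = C(30,15)/16 = 155117520/16 = 9694845.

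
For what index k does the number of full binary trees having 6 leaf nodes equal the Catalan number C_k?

5

Full binary trees with 6 leaves have 6−1 = 5 internal nodes, so there are C_5 of them.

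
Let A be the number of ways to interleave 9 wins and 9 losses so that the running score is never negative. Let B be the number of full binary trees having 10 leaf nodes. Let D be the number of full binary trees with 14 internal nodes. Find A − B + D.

2674440

Ballot sequences with n votes each where one side never trails are Dyck words, counted by C_n; here n = 9. So A = C_9 = 4862.
A full binary tree with L leaves has L−1 internal nodes and is counted by C_{L−1}; L = 10 gives C_9. So B = C_9 = 4862.
Full binary trees with n internal nodes are counted by C_n; here n = 14. So D = C_14 = 2674440.
A − B + D = 4862 − 4862 + 2674440 = 2674440.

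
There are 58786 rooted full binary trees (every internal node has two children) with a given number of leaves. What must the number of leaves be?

Full binary trees with L leaves are counted by C_{L−1}. Since C_11 = 58786, the index is 11.
So the index is 11, and the number of leaves is 11 + 1 = 12.

12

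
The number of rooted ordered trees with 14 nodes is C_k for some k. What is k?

13

Rooted ordered (plane) trees on m nodes have m−1 edges and are counted by C_{m−1}; m = 14 gives C_13.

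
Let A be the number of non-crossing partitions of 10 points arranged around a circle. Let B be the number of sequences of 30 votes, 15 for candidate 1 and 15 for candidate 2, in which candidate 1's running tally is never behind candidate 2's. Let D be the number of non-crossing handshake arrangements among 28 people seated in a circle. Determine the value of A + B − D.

The non-crossing partitions of [10] form a lattice of size C_10. So A = C_10 = 16796.
Reading a vote for the leader as '(' and for the other as ')' turns such a sequence into a balanced string of 15 pairs, so the count is C_15. So B = C_15 = 9694845.
With 28 = 2·14 people, non-crossing handshake pairings are non-crossing perfect matchings on a circle, counted by C_14. So D = C_14 = 2674440.
A + B − D = 16796 + 9694845 − 2674440 = 7037201.

7037201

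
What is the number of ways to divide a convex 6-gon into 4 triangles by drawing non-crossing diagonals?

14

The number of triangulations of a 6-gon is the Catalan number C_4 (index = sides − 2).
C_4 = C(8,4)/5 = 70/5 = 14.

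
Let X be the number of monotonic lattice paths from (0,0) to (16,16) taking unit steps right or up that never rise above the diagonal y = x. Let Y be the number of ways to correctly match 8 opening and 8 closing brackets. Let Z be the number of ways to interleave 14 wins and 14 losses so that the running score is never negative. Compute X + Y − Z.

Sub-diagonal monotone paths from (0,0) to (16,16) biject with Dyck paths of semilength 16, giving C_16. So X = C_16 = 35357670.
Balanced strings of n pairs of brackets are counted by C_n; here n = 8. So Y = C_8 = 1430.
Ballot sequences with n votes each where one side never trails are Dyck words, counted by C_n; here n = 14. So Z = C_14 = 2674440.
X + Y − Z = 35357670 + 1430 − 2674440 = 32684660.

32684660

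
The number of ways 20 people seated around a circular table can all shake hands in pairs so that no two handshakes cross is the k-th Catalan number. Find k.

Non-crossing handshake pairings of 2n people are counted by C_n; 20 people gives n = 10.

10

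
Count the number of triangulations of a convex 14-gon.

A convex 14-gon is triangulated into 12 triangles, and the number of such triangulations is the Catalan number C_{14−2} = C_12.
C_12 = C_11 · 2(2·11+1)/(11+2) = 58786 · 46/13 = 208012.

208012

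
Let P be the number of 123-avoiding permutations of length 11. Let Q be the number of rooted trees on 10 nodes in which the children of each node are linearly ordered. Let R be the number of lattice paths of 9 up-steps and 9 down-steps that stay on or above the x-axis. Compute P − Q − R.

49062

For any fixed pattern of length 3, the pattern-avoiding permutations of [11] number C_11. So P = C_11 = 58786.
Rooted ordered (plane) trees on m nodes have m−1 edges and are counted by C_{m−1}; m = 10 gives C_9. So Q = C_9 = 4862.
A Dyck path with 9 up-steps and 9 down-steps has semilength 9, so there are C_9 of them. So R = C_9 = 4862.
P − Q − R = 58786 − 4862 − 4862 = 49062.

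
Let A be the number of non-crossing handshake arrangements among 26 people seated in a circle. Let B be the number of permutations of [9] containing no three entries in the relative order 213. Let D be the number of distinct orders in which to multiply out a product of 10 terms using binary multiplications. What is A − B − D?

Non-crossing handshake pairings of 2n people are counted by C_n; 26 people gives n = 13. So A = C_13 = 742900.
For any fixed pattern of length 3, the pattern-avoiding permutations of [9] number C_9. So B = C_9 = 4862.
Bracketing 10 factors into binary products is counted by C_{10−1} = C_9. So D = C_9 = 4862.
A − B − D = 742900 − 4862 − 4862 = 733176.

733176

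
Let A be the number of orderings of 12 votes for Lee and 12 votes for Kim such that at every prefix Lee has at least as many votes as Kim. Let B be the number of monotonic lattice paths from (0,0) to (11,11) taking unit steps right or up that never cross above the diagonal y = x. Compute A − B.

149226

Reading a vote for the leader as '(' and for the other as ')' turns such a sequence into a balanced string of 12 pairs, so the count is C_12. So A = C_12 = 208012.
Monotone paths in an n×n grid that stay weakly below the diagonal are counted by C_n; here n = 11. So B = C_11 = 58786.
A − B = 208012 − 58786 = 149226.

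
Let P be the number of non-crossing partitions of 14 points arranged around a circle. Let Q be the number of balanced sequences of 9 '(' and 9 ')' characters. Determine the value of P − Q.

Non-crossing partitions of an n-element set are counted by C_n; here n = 14. So P = C_14 = 2674440.
A balanced arrangement of 9 bracket pairs is a Dyck word of semilength 9, so the count is C_9. So Q = C_9 = 4862.
P − Q = 2674440 − 4862 = 2669578.

2669578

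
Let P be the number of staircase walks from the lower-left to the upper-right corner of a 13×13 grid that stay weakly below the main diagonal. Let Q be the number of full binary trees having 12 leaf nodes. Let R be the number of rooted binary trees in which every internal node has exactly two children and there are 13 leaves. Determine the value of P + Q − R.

593674

Sub-diagonal monotone paths from (0,0) to (13,13) biject with Dyck paths of semilength 13, giving C_13. So P = C_13 = 742900.
A full binary tree with L leaves has L−1 internal nodes and is counted by C_{L−1}; L = 12 gives C_11. So Q = C_11 = 58786.
Full binary trees with 13 leaves have 13−1 = 12 internal nodes, so there are C_12 of them. So R = C_12 = 208012.
P + Q − R = 742900 + 58786 − 208012 = 593674.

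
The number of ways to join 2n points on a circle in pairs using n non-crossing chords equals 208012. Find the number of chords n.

12

Non-crossing pairings of 2n points on a circle are counted by C_n. Since C_12 = 208012, the index is 12.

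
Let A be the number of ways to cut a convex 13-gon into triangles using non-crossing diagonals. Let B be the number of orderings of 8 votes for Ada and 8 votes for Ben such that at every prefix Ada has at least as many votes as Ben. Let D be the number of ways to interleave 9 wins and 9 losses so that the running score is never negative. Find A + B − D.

55354

Triangulations of a convex m-gon are counted by C_{m−2}; with m = 13 this is C_11. So A = C_11 = 58786.
Reading a vote for the leader as '(' and for the other as ')' turns such a sequence into a balanced string of 8 pairs, so the count is C_8. So B = C_8 = 1430.
Reading a vote for the leader as '(' and for the other as ')' turns such a sequence into a balanced string of 9 pairs, so the count is C_9. So D = C_9 = 4862.
A + B − D = 58786 + 1430 − 4862 = 55354.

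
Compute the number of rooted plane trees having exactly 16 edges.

35357670

Rooted ordered trees with n edges are counted by C_n; here n = 16.
C_16 = 35357670.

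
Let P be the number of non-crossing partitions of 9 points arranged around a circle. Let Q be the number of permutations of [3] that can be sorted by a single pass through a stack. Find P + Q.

4867

The non-crossing partitions of [9] form a lattice of size C_9. So P = C_9 = 4862.
Stack-sortable permutations are exactly the 231-avoiding ones, counted by C_n; here n = 3. So Q = C_3 = 5.
P + Q = 4862 + 5 = 4867.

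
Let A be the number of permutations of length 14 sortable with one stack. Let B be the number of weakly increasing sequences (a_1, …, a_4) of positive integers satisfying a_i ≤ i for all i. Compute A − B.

Stack-sortable permutations are exactly the 231-avoiding ones, counted by C_n; here n = 14. So A = C_14 = 2674440.
Weakly increasing sequences with a_i ≤ i biject with Dyck paths of semilength 4, so there are C_4. So B = C_4 = 14.
A − B = 2674440 − 14 = 2674426.

2674426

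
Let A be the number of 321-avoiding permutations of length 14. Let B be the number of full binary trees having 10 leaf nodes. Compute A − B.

Permutations of [n] avoiding any single length-3 pattern are counted by C_n; here n = 14. So A = C_14 = 2674440.
Full binary trees with 10 leaves have 10−1 = 9 internal nodes, so there are C_9 of them. So B = C_9 = 4862.
A − B = 2674440 − 4862 = 2669578.

2669578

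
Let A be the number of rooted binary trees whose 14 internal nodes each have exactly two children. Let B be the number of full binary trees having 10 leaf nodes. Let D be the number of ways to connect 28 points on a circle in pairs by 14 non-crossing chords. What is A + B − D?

The number of full binary trees on 14 internal nodes is the Catalan number C_14. So A = C_14 = 2674440.
A full binary tree with L leaves has L−1 internal nodes and is counted by C_{L−1}; L = 10 gives C_9. So B = C_9 = 4862.
Pairing 28 circle points by 14 non-crossing chords gives C_14 matchings. So D = C_14 = 2674440.
A + B − D = 2674440 + 4862 − 2674440 = 4862.

4862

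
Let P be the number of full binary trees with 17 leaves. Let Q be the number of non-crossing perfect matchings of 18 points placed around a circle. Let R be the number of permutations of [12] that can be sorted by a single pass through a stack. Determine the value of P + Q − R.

A full binary tree with L leaves has L−1 internal nodes and is counted by C_{L−1}; L = 17 gives C_16. So P = C_16 = 35357670.
Non-crossing perfect matchings of 2n points on a circle are counted by C_n; with 18 points, n = 9. So Q = C_9 = 4862.
Stack-sortable permutations are exactly the 231-avoiding ones, counted by C_n; here n = 12. So R = C_12 = 208012.
P + Q − R = 35357670 + 4862 − 208012 = 35154520.

35154520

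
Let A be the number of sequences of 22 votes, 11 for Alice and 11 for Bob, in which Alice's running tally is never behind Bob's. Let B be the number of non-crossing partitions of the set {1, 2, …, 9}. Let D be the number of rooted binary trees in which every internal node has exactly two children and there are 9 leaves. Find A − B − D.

Reading a vote for the leader as '(' and for the other as ')' turns such a sequence into a balanced string of 11 pairs, so the count is C_11. So A = C_11 = 58786.
The non-crossing partitions of [9] form a lattice of size C_9. So B = C_9 = 4862.
A full binary tree with L leaves has L−1 internal nodes and is counted by C_{L−1}; L = 9 gives C_8. So D = C_8 = 1430.
A − B − D = 58786 − 4862 − 1430 = 52494.

52494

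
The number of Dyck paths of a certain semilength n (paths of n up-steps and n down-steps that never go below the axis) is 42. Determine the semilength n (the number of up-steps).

Dyck paths of semilength n are counted by C_n. Since C_5 = 42, the index is 5.

5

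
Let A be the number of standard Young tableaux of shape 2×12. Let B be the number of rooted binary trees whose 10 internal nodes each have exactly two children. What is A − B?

By the hook-length formula (or a Dyck-path bijection), SYT of shape 2×12 number C_12. So A = C_12 = 208012.
Full binary trees with n internal nodes are counted by C_n; here n = 10. So B = C_10 = 16796.
A − B = 208012 − 16796 = 191216.

191216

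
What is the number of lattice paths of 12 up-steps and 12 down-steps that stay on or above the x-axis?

Dyck paths of semilength n (length 2n) are counted by C_n; here n = 12.
C_12 = C(24,12)/13 = 2704156/13 = 208012.

208012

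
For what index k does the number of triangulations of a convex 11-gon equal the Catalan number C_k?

9

The number of triangulations of an 11-gon is the Catalan number C_9 (index = sides − 2).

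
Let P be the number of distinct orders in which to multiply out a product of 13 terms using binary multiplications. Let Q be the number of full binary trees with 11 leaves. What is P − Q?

Ways to associate a product of 13 factors correspond to binary trees on 13 leaves, so the count is C_12. So P = C_12 = 208012.
Full binary trees with 11 leaves have 11−1 = 10 internal nodes, so there are C_10 of them. So Q = C_10 = 16796.
P − Q = 208012 − 16796 = 191216.

191216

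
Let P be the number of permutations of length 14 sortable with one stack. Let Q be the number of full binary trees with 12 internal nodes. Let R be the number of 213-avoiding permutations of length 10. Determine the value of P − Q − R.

By Knuth's characterisation, the stack-sortable permutations of length 14 are the 231-avoiders, numbering C_14. So P = C_14 = 2674440.
Full binary trees with n internal nodes are counted by C_n; here n = 12. So Q = C_12 = 208012.
For any fixed pattern of length 3, the pattern-avoiding permutations of [10] number C_10. So R = C_10 = 16796.
P − Q − R = 2674440 − 208012 − 16796 = 2449632.

2449632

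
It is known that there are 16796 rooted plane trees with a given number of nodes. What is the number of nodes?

11

Rooted ordered trees on m nodes are counted by C_{m−1}. The Catalan number equal to 16796 is C_10.
So the index is 10, and the number of nodes is 10 + 1 = 11.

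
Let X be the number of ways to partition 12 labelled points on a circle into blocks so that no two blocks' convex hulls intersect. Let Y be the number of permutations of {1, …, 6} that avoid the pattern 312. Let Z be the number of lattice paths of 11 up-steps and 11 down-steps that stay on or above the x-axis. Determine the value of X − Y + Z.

266666

Non-crossing partitions of an n-element set are counted by C_n; here n = 12. So X = C_12 = 208012.
For any fixed pattern of length 3, the pattern-avoiding permutations of [6] number C_6. So Y = C_6 = 132.
A Dyck path with 11 up-steps and 11 down-steps has semilength 11, so there are C_11 of them. So Z = C_11 = 58786.
X − Y + Z = 208012 − 132 + 58786 = 266666.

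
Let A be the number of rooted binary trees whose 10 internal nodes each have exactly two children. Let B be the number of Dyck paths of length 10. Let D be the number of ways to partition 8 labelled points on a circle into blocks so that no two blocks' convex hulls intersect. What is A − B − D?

The number of full binary trees on 10 internal nodes is the Catalan number C_10. So A = C_10 = 16796.
Dyck paths of semilength n (length 2n) are counted by C_n; here n = 5. So B = C_5 = 42.
Non-crossing partitions of an n-element set are counted by C_n; here n = 8. So D = C_8 = 1430.
A − B − D = 16796 − 42 − 1430 = 15324.

15324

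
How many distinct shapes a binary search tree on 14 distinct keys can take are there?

2674440

There are C_n binary search tree shapes on n keys; with n = 14 that is C_14.
C_14 = C(28,14)/15 = 40116600/15 = 2674440.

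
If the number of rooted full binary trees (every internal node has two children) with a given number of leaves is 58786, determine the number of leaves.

12

Full binary trees with L leaves are counted by C_{L−1}. Since C_11 = 58786, the index is 11.
So the index is 11, and the number of leaves is 11 + 1 = 12.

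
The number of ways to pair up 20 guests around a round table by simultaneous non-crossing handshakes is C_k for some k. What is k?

Non-crossing handshake pairings of 2n people are counted by C_n; 20 people gives n = 10.

10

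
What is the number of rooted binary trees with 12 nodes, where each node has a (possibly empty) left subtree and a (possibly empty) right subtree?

Rooted binary trees with 12 nodes (each child slot possibly empty) number C_12.
C_12 = C(24,12)/13 = 2704156/13 = 208012.

208012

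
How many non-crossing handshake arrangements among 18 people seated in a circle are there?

4862

With 18 = 2·9 people, non-crossing handshake pairings are non-crossing perfect matchings on a circle, counted by C_9.
C_9 = 4862.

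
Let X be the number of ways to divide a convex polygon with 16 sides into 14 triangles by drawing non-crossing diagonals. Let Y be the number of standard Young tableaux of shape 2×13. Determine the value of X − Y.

Triangulations of a convex m-gon are counted by C_{m−2}; with m = 16 this is C_14. So X = C_14 = 2674440.
Standard Young tableaux of shape 2×n are counted by C_n; here n = 13. So Y = C_13 = 742900.
X − Y = 2674440 − 742900 = 1931540.

1931540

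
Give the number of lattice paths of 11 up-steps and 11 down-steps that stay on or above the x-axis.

Paths of 11 up- and 11 down-steps that never dip below the axis are Dyck paths; their count is C_11.
C_11 = C_10 · 2(2·10+1)/(10+2) = 16796 · 42/12 = 58786.

58786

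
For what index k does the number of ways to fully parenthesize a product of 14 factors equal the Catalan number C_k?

Ways to associate a product of 14 factors correspond to binary trees on 14 leaves, so the count is C_13.

13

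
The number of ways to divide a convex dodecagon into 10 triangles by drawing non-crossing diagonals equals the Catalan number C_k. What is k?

A convex 12-gon is triangulated into 10 triangles, and the number of such triangulations is the Catalan number C_{12−2} = C_10.

10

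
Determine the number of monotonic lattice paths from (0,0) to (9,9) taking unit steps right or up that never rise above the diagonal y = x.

4862

Sub-diagonal monotone paths from (0,0) to (9,9) biject with Dyck paths of semilength 9, giving C_9.
C_9 = C_8 · 2(2·8+1)/(8+2) = 1430 · 34/10 = 4862.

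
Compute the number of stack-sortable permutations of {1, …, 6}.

By Knuth's characterisation, the stack-sortable permutations of length 6 are the 231-avoiders, numbering C_6.
C_6 = C_5 · 2(2·5+1)/(5+2) = 42 · 22/7 = 132.

132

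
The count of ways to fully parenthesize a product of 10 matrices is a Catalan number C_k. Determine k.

Bracketing 10 factors into binary products is counted by C_{10−1} = C_9.

9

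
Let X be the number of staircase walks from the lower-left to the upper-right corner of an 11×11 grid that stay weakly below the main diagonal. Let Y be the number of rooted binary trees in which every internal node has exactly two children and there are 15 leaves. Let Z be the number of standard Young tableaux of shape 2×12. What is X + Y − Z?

Monotone paths in an n×n grid that stay weakly below the diagonal are counted by C_n; here n = 11. So X = C_11 = 58786.
A full binary tree with L leaves has L−1 internal nodes and is counted by C_{L−1}; L = 15 gives C_14. So Y = C_14 = 2674440.
By the hook-length formula (or a Dyck-path bijection), SYT of shape 2×12 number C_12. So Z = C_12 = 208012.
X + Y − Z = 58786 + 2674440 − 208012 = 2525214.

2525214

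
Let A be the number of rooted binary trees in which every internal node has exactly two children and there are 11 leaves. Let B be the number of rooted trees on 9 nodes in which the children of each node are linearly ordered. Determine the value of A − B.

15366

A full binary tree with L leaves has L−1 internal nodes and is counted by C_{L−1}; L = 11 gives C_10. So A = C_10 = 16796.
Rooted ordered (plane) trees on m nodes have m−1 edges and are counted by C_{m−1}; m = 9 gives C_8. So B = C_8 = 1430.
A − B = 16796 − 1430 = 15366.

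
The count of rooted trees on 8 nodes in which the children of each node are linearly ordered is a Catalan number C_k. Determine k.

Rooted ordered (plane) trees on m nodes have m−1 edges and are counted by C_{m−1}; m = 8 gives C_7.

7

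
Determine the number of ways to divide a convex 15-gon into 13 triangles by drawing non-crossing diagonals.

Triangulations of a convex m-gon are counted by C_{m−2}; with m = 15 this is C_13.
C_13 = C(26,13)/14 = 10400600/14 = 742900.

742900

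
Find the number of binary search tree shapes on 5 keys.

Binary trees (left/right distinguished) on n nodes are counted by C_n; here n = 5.
C_5 = 42.

42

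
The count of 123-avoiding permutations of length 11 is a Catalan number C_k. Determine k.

Permutations of [n] avoiding any single length-3 pattern are counted by C_n; here n = 11.

11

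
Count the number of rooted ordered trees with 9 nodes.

Rooted ordered (plane) trees on m nodes have m−1 edges and are counted by C_{m−1}; m = 9 gives C_8.
C_8 = C(16,8)/9 = 12870/9 = 1430.

1430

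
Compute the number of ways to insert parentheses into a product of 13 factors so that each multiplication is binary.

208012

Ways to associate a product of 13 factors correspond to binary trees on 13 leaves, so the count is C_12.
C_12 = 208012.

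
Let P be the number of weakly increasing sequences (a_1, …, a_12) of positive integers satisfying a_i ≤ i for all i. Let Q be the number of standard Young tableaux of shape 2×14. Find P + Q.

Such sub-staircase sequences of length n are counted by C_n; here n = 12. So P = C_12 = 208012.
By the hook-length formula (or a Dyck-path bijection), SYT of shape 2×14 number C_14. So Q = C_14 = 2674440.
P + Q = 208012 + 2674440 = 2882452.

2882452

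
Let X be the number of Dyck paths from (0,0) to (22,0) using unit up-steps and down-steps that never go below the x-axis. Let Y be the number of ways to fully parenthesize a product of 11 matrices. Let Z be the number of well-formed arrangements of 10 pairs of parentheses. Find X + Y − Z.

Dyck paths of semilength n (length 2n) are counted by C_n; here n = 11. So X = C_11 = 58786.
Parenthesizations of m factors correspond to full binary trees with m leaves, counted by C_{m−1}; m = 11 gives C_10. So Y = C_10 = 16796.
A balanced arrangement of 10 bracket pairs is a Dyck word of semilength 10, so the count is C_10. So Z = C_10 = 16796.
X + Y − Z = 58786 + 16796 − 16796 = 58786.

58786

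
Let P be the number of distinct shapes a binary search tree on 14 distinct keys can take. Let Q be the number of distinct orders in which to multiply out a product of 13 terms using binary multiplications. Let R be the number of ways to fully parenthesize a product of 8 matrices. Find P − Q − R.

Binary trees (left/right distinguished) on n nodes are counted by C_n; here n = 14. So P = C_14 = 2674440.
Bracketing 13 factors into binary products is counted by C_{13−1} = C_12. So Q = C_12 = 208012.
Ways to associate a product of 8 factors correspond to binary trees on 8 leaves, so the count is C_7. So R = C_7 = 429.
P − Q − R = 2674440 − 208012 − 429 = 2465999.

2465999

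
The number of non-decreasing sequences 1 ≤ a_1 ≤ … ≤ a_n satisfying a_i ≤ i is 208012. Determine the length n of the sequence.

Such sub-staircase sequences of length n are counted by C_n. Since C_12 = 208012, the index is 12.

12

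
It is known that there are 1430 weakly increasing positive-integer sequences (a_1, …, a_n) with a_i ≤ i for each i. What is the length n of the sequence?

8

Such sub-staircase sequences of length n are counted by C_n. Since C_8 = 1430, the index is 8.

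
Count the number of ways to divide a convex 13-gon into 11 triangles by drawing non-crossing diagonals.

58786

Triangulations of a convex m-gon are counted by C_{m−2}; with m = 13 this is C_11.
C_11 = 58786.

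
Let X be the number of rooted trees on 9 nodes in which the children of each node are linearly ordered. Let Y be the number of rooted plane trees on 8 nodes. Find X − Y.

1001

A rooted plane tree on 9 nodes has 8 edges, and such trees are counted by C_8. So X = C_8 = 1430.
Rooted ordered (plane) trees on m nodes have m−1 edges and are counted by C_{m−1}; m = 8 gives C_7. So Y = C_7 = 429.
X − Y = 1430 − 429 = 1001.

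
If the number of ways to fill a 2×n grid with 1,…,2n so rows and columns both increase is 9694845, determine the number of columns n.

15

Standard Young tableaux of shape 2×n are counted by C_n. Since C_15 = 9694845, the index is 15.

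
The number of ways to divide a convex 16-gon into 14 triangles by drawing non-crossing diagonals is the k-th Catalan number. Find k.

14

Triangulations of a convex m-gon are counted by C_{m−2}; with m = 16 this is C_14.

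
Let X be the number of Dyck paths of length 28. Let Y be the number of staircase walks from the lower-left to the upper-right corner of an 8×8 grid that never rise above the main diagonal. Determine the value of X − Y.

Paths of 14 up- and 14 down-steps that never dip below the axis are Dyck paths; their count is C_14. So X = C_14 = 2674440.
Sub-diagonal monotone paths from (0,0) to (8,8) biject with Dyck paths of semilength 8, giving C_8. So Y = C_8 = 1430.
X − Y = 2674440 − 1430 = 2673010.

2673010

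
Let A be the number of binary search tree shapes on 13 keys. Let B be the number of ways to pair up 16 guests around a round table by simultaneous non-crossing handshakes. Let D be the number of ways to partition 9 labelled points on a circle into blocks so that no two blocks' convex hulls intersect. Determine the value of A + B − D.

Rooted binary trees with 13 nodes (each child slot possibly empty) number C_13. So A = C_13 = 742900.
With 16 = 2·8 people, non-crossing handshake pairings are non-crossing perfect matchings on a circle, counted by C_8. So B = C_8 = 1430.
The non-crossing partitions of [9] form a lattice of size C_9. So D = C_9 = 4862.
A + B − D = 742900 + 1430 − 4862 = 739468.

739468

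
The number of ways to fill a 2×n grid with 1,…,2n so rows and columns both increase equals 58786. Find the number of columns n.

11

Standard Young tableaux of shape 2×n are counted by C_n; 58786 = C_11.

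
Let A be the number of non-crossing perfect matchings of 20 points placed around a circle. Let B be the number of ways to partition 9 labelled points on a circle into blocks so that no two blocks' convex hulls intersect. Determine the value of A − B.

Non-crossing perfect matchings of 2n points on a circle are counted by C_n; with 20 points, n = 10. So A = C_10 = 16796.
The non-crossing partitions of [9] form a lattice of size C_9. So B = C_9 = 4862.
A − B = 16796 − 4862 = 11934.

11934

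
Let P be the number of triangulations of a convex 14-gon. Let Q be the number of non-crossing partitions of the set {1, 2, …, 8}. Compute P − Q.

The number of triangulations of a 14-gon is the Catalan number C_12 (index = sides − 2). So P = C_12 = 208012.
The non-crossing partitions of [8] form a lattice of size C_8. So Q = C_8 = 1430.
P − Q = 208012 − 1430 = 206582.

206582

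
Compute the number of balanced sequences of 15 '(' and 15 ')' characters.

9694845

Balanced strings of n pairs of brackets are counted by C_n; here n = 15.
C_15 = C_14 · 2(2·14+1)/(14+2) = 2674440 · 58/16 = 9694845.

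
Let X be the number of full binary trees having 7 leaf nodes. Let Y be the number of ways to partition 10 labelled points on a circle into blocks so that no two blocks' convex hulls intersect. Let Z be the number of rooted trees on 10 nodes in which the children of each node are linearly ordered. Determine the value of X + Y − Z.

Full binary trees with 7 leaves have 7−1 = 6 internal nodes, so there are C_6 of them. So X = C_6 = 132.
The non-crossing partitions of [10] form a lattice of size C_10. So Y = C_10 = 16796.
Rooted ordered (plane) trees on m nodes have m−1 edges and are counted by C_{m−1}; m = 10 gives C_9. So Z = C_9 = 4862.
X + Y − Z = 132 + 16796 − 4862 = 12066.

12066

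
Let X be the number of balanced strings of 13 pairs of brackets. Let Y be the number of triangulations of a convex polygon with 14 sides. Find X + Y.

With 13 pairs the number of balanced bracket strings is the Catalan number C_13. So X = C_13 = 742900.
The number of triangulations of a 14-gon is the Catalan number C_12 (index = sides − 2). So Y = C_12 = 208012.
X + Y = 742900 + 208012 = 950912.

950912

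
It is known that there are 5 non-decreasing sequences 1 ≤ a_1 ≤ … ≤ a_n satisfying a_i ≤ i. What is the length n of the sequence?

Such sub-staircase sequences of length n are counted by C_n. The Catalan number equal to 5 is C_3.

3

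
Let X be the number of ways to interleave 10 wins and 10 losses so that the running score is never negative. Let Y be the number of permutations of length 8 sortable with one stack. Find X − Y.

Ballot sequences with n votes each where one side never trails are Dyck words, counted by C_n; here n = 10. So X = C_10 = 16796.
Stack-sortable permutations are exactly the 231-avoiding ones, counted by C_n; here n = 8. So Y = C_8 = 1430.
X − Y = 16796 − 1430 = 15366.

15366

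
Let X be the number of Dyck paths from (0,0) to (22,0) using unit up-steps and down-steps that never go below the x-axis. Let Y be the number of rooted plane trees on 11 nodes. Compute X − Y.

41990

A Dyck path with 11 up-steps and 11 down-steps has semilength 11, so there are C_11 of them. So X = C_11 = 58786.
A rooted plane tree on 11 nodes has 10 edges, and such trees are counted by C_10. So Y = C_10 = 16796.
X − Y = 58786 − 16796 = 41990.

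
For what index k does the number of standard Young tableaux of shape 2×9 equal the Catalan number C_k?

Standard Young tableaux of shape 2×n are counted by C_n; here n = 9.

9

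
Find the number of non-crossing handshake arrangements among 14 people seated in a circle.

With 14 = 2·7 people, non-crossing handshake pairings are non-crossing perfect matchings on a circle, counted by C_7.
C_7 = 429.

429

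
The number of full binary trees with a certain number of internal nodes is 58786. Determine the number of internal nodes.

Full binary trees with n internal nodes are counted by C_n; 58786 = C_11.

11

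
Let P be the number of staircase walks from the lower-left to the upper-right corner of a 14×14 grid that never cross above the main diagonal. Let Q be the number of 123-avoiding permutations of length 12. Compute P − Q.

Monotone paths in an n×n grid that stay weakly below the diagonal are counted by C_n; here n = 14. So P = C_14 = 2674440.
Permutations of [n] avoiding any single length-3 pattern are counted by C_n; here n = 12. So Q = C_12 = 208012.
P − Q = 2674440 − 208012 = 2466428.

2466428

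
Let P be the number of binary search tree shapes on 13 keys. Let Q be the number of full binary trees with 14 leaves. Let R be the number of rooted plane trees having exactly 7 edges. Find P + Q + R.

1486229

Binary trees (left/right distinguished) on n nodes are counted by C_n; here n = 13. So P = C_13 = 742900.
Full binary trees with 14 leaves have 14−1 = 13 internal nodes, so there are C_13 of them. So Q = C_13 = 742900.
Rooted ordered trees with n edges are counted by C_n; here n = 7. So R = C_7 = 429.
P + Q + R = 742900 + 742900 + 429 = 1486229.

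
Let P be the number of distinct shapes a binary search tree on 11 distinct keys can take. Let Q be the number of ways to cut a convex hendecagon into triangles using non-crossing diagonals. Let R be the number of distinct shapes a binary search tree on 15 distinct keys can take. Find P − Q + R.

Rooted binary trees with 11 nodes (each child slot possibly empty) number C_11. So P = C_11 = 58786.
A convex 11-gon is triangulated into 9 triangles, and the number of such triangulations is the Catalan number C_{11−2} = C_9. So Q = C_9 = 4862.
There are C_n binary search tree shapes on n keys; with n = 15 that is C_15. So R = C_15 = 9694845.
P − Q + R = 58786 − 4862 + 9694845 = 9748769.

9748769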